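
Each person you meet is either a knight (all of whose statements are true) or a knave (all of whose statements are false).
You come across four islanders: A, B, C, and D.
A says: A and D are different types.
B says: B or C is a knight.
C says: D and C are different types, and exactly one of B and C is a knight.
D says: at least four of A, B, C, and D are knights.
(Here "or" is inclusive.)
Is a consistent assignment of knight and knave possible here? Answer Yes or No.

One consistent assignment: A=knight, B=knight, C=knave, D=knave.

Yes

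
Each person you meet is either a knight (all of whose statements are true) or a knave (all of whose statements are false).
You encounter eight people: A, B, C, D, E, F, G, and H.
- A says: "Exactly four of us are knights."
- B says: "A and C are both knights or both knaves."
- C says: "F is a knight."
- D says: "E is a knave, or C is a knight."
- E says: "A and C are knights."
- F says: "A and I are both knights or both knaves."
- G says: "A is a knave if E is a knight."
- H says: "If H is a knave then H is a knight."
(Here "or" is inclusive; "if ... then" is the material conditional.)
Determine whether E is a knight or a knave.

E is a knave.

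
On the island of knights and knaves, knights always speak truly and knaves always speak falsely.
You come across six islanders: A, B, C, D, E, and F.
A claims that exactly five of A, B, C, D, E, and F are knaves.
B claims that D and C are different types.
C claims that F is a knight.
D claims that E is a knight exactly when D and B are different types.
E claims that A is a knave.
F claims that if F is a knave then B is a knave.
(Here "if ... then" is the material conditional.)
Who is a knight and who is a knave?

Knights: C, D, E, and F. Knaves: A and B.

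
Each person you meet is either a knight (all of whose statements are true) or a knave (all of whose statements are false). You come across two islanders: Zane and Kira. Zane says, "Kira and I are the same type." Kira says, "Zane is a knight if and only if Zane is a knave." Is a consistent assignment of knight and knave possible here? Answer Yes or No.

No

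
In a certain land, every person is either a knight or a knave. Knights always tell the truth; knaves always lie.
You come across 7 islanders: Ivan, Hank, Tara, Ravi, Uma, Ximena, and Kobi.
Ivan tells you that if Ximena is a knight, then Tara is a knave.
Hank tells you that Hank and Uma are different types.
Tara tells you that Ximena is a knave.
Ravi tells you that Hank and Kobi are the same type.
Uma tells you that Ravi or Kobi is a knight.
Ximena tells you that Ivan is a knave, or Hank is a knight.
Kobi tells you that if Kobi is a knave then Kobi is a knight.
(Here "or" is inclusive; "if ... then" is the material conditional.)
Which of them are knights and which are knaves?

Ivan is a knight, Hank is a knight, Tara is a knave, Ravi is a knave, Uma is a knave, Ximena is a knight, and Kobi is a knave.

Ivan is a knight, and the claim "if Ximena is a knight, then Tara is a knave" is indeed true.
Hank is a knight; "Hank and Uma are different types" is true, as required.
Tara (knave): "Ximena is a knave" — False. ✓
Ravi is a knave, so "Hank and Kobi are the same type" must be False — and it is.
Since Uma is a knave, "Ravi or Kobi is a knight" needs to be False, which holds.
Ximena is a knight, and the claim "Ivan is a knave, or Hank is a knight" is indeed true.
As a knave, Kobi's statement "if Kobi is a knave then Kobi is a knight" should be False; it is.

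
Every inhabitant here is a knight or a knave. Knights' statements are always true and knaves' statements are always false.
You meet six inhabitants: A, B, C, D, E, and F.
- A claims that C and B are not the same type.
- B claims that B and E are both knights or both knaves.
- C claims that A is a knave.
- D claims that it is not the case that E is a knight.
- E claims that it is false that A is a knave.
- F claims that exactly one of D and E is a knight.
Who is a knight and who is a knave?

Knights: A, B, E, and F. Knaves: C and D.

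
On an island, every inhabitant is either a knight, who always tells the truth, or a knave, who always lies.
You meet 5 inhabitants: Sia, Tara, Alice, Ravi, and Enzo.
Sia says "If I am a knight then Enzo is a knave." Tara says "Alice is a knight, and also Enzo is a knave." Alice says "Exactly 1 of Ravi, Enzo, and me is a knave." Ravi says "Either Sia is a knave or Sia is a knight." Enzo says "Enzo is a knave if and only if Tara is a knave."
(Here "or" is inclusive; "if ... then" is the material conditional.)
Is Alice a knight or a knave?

Consistent assignments: {Sia=knight, Tara=knight, Alice=knight, Ravi=knight, Enzo=knave}
In every consistent assignment, Alice is a knight.

Alice is a knight.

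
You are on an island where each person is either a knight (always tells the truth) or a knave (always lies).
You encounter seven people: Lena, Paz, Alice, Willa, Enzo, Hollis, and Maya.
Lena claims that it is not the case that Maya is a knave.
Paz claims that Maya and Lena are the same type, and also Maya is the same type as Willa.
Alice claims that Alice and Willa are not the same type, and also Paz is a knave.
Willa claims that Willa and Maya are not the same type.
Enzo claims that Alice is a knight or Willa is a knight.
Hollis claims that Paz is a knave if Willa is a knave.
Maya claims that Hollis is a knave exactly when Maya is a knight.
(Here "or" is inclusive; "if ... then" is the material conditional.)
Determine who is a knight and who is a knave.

Lena is a knave, Paz is a knight, Alice is a knave, Willa is a knave, Enzo is a knave, Hollis is a knave, and Maya is a knave.

Lena is a knave, and the claim "it is not the case that Maya is a knave" is indeed false.
Since Paz is a knight, "Maya and Lena are the same type, and also Maya is the same type as Willa" needs to be True, which holds.
Alice is a knave; "Alice and Willa are not the same type, and also Paz is a knave" is false, as required.
Willa is a knave, and the claim "Willa and Maya are not the same type" is indeed false.
Enzo is a knave, so "Alice is a knight or Willa is a knight" must be false — and it is.
Hollis is a knave; "Paz is a knave if Willa is a knave" is false, as required.
Maya is a knave, and the claim "Hollis is a knave exactly when Maya is a knight" is indeed false.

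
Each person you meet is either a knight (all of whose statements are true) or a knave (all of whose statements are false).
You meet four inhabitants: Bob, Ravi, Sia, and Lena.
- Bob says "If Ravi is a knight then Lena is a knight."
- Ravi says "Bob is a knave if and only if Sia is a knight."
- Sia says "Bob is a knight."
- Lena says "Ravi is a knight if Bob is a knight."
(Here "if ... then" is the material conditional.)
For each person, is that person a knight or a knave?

Knights: Bob and Sia. Knaves: Ravi and Lena.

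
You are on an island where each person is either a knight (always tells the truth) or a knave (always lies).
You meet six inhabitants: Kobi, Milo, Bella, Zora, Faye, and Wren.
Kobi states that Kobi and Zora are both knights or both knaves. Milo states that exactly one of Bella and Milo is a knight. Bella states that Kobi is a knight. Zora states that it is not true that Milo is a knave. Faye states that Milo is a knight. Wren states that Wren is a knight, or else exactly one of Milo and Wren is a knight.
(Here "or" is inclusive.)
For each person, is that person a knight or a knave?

Knights: Milo, Zora, Faye, and Wren. Knaves: Kobi and Bella.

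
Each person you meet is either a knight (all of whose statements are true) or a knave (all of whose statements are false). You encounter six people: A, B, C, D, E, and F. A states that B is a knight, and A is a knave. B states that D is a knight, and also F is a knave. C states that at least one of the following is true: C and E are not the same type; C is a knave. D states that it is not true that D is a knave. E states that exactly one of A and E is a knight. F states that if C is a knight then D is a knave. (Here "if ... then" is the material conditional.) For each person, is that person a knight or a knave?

A is a knave, and the claim "B is a knight, and A is a knave" is indeed false.
Since B is a knave, "D is a knight, and also F is a knave" needs to be false, which holds.
C is a knight, so "at least one of the following is true: C and E are not the same type; C is a knave" must be True — and it is.
D is a knave; "it is not true that D is a knave" is false, as required.
As a knave, E's statement "exactly one of A and E is a knight" should be false; it is.
F is a knight; "if C is a knight then D is a knave" is True, as required.

A is a knave, B is a knave, C is a knight, D is a knave, E is a knave, and F is a knight.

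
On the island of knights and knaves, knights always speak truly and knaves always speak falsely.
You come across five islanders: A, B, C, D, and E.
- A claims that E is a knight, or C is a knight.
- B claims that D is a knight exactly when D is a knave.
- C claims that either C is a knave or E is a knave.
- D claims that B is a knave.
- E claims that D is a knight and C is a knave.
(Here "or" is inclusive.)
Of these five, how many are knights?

The unique consistent assignment is A=knight, B=knave, C=knight, D=knight, E=knave.
That has 3 knights.

3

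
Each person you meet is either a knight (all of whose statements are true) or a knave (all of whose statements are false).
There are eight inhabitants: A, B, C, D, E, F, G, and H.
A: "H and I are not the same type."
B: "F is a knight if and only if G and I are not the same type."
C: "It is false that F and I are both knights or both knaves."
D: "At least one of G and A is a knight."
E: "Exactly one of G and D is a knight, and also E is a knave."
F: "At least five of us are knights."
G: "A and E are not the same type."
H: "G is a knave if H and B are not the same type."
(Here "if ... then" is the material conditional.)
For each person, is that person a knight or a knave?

A is a knight, B is a knight, C is a knave, D is a knight, E is a knave, F is a knave, G is a knight, and H is a knave.

As a knight, A's statement "H and I are not the same type" should be True; it is.
As a knight, B's statement "F is a knight if and only if G and I are not the same type" should be True; it is.
Since C is a knave, "it is false that F and I are both knights or both knaves" needs to be False, which holds.
D (knight): "at least one of G and A is a knight" — True. ✓
As a knave, E's statement "exactly one of G and D is a knight, and also E is a knave" should be False; it is.
As a knave, F's statement "at least five of us are knights" should be False; it is.
As a knight, G's statement "A and E are not the same type" should be True; it is.
H is a knave, and the claim "G is a knave if H and B are not the same type" is indeed False.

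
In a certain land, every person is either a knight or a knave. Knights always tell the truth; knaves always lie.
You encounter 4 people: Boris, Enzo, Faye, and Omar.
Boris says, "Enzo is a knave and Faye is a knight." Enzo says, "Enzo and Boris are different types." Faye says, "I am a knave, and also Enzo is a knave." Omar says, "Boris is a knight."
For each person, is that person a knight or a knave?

Boris is a knave, Enzo is a knight, Faye is a knave, and Omar is a knave.

As a knave, Boris's statement "Enzo is a knave and Faye is a knight" should be False; it is.
As a knight, Enzo's statement "Enzo and Boris are different types" should be true; it is.
Faye is a knave, so "I am a knave, and also Enzo is a knave" must be False — and it is.
Omar is a knave, so "Boris is a knight" must be False — and it is.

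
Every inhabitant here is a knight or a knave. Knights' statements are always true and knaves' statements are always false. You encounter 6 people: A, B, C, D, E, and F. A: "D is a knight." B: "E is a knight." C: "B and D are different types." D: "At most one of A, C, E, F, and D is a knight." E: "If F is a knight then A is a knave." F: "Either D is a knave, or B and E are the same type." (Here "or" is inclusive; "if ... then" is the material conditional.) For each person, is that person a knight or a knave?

A is a knave, B is a knight, C is a knight, D is a knave, E is a knight, and F is a knight.

A is a knave; "D is a knight" is false, as required.
B is a knight, so "E is a knight" must be true — and it is.
C is a knight, and the claim "B and D are different types" is indeed true.
D is a knave, and the claim "at most one of A, C, E, F, and D is a knight" is indeed false.
E is a knight, and the claim "if F is a knight then A is a knave" is indeed true.
F is a knight; "either D is a knave, or B and E are the same type" is true, as required.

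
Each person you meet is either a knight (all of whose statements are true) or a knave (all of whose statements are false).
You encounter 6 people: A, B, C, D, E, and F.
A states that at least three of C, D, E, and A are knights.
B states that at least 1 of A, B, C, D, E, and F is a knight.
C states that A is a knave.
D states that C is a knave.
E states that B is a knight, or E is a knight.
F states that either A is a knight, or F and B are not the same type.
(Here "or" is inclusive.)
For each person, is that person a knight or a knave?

A is a knight, B is a knight, C is a knave, D is a knight, E is a knight, and F is a knight.

A is a knight; "at least three of C, D, E, and A are knights" is True, as required.
B is a knight; "at least 1 of A, B, C, D, E, and F is a knight" is True, as required.
As a knave, C's statement "A is a knave" should be False; it is.
Since D is a knight, "C is a knave" needs to be True, which holds.
E (knight): "B is a knight, or E is a knight" — True. ✓
F is a knight, so "either A is a knight, or F and B are not the same type" must be True — and it is.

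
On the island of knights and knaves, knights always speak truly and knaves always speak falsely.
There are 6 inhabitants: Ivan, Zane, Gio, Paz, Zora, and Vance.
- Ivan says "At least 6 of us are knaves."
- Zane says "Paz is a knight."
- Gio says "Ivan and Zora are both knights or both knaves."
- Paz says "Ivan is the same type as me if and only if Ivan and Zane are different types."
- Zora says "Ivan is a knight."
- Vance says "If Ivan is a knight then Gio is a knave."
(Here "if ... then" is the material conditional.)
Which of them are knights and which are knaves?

Ivan is a knave, Zane is a knave, Gio is a knight, Paz is a knave, Zora is a knave, and Vance is a knight.

As a knave, Ivan's statement "at least 6 of us are knaves" should be false; it is.
Zane is a knave, so "Paz is a knight" must be false — and it is.
Gio is a knight, so "Ivan and Zora are both knights or both knaves" must be true — and it is.
Paz is a knave; "Ivan is the same type as me if and only if Ivan and Zane are different types" is false, as required.
Zora is a knave, and the claim "Ivan is a knight" is indeed false.
As a knight, Vance's statement "if Ivan is a knight then Gio is a knave" should be true; it is.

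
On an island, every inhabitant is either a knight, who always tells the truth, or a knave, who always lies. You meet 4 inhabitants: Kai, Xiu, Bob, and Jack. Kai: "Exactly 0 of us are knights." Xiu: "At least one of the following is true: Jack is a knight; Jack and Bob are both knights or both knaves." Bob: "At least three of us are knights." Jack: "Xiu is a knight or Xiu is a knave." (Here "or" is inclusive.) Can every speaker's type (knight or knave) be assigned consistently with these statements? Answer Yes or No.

Yes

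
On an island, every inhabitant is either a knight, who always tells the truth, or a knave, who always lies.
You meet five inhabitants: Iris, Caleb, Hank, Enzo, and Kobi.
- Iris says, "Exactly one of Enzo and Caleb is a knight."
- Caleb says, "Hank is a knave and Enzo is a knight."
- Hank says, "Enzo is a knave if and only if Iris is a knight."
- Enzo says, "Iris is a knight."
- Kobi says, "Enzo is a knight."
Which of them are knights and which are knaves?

Since Iris is a knave, "exactly one of Enzo and Caleb is a knight" needs to be false, which holds.
Caleb is a knave, so "Hank is a knave and Enzo is a knight" must be false — and it is.
Hank is a knave; "Enzo is a knave if and only if Iris is a knight" is false, as required.
Enzo (knave): "Iris is a knight" — false. ✓
Kobi is a knave, and the claim "Enzo is a knight" is indeed false.

Knights: none. Knaves: Iris, Caleb, Hank, Enzo, and Kobi.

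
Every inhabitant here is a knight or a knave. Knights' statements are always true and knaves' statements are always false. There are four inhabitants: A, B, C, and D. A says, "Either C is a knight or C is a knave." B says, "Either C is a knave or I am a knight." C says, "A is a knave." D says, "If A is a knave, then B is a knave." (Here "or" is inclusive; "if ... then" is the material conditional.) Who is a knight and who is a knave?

Suppose A is a knave. Then A's statement "either C is a knight or C is a knave" would have to be false. Checking the 8 ways to assign the others, none is consistent with every speaker.
(For instance, with B=knight, C=knave, D=knight, A's claim "either C is a knight or C is a knave" comes out true where it would need to be false.)
So A must be a knight, making "either C is a knight or C is a knave" true. Taking A=knight, B=knight, C=knave, D=knight, each remaining statement checks out:
  B (knight): "either C is a knave or I am a knight" — true. ✓
  C (knave): "A is a knave" — false. ✓
  D (knight): "if A is a knave, then B is a knave" — true. ✓
This is the unique consistent assignment.

A is a knight, B is a knight, C is a knave, and D is a knight.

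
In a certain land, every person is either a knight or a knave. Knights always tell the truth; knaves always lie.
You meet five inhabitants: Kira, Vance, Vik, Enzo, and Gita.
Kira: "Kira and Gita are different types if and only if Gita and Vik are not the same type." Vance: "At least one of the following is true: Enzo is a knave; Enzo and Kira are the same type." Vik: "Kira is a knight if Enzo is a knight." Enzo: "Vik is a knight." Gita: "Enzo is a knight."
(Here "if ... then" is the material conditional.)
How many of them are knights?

The unique consistent assignment is Kira=knight, Vance=knight, Vik=knight, Enzo=knight, Gita=knight.
That has 5 knights.

5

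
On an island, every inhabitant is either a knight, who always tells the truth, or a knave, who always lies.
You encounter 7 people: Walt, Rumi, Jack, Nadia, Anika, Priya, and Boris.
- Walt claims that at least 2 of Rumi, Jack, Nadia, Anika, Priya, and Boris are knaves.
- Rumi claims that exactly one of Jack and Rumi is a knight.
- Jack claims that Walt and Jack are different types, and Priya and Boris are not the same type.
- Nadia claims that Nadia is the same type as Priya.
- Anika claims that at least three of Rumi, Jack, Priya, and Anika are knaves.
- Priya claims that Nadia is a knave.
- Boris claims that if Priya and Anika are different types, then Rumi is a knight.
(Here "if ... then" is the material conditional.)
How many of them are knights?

The unique consistent assignment is Walt=knight, Rumi=knight, Jack=knave, Nadia=knave, Anika=knave, Priya=knight, Boris=knight.
That has 4 knights.

4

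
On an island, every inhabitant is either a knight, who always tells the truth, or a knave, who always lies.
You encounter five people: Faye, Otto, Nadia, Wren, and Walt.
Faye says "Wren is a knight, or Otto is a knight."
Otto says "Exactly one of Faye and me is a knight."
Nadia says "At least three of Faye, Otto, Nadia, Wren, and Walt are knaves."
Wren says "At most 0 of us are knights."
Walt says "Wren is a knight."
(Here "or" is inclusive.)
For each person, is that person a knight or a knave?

Faye is a knave, Otto is a knave, Nadia is a knight, Wren is a knave, and Walt is a knave.

Faye is a knave; "Wren is a knight, or Otto is a knight" is false, as required.
Otto (knave): "exactly one of Faye and me is a knight" — false. ✓
Nadia is a knight, and the claim "at least three of Faye, Otto, Nadia, Wren, and Walt are knaves" is indeed True.
Wren (knave): "at most 0 of us are knights" — false. ✓
Walt is a knave; "Wren is a knight" is false, as required.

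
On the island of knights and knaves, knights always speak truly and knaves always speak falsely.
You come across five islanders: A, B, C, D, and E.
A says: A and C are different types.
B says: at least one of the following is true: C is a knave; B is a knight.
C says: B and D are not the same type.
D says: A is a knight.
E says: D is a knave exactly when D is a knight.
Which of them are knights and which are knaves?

Knights: A, B, and D. Knaves: C and E.

A (knight): "A and C are different types" — true. ✓
B is a knight, and the claim "at least one of the following is true: C is a knave; B is a knight" is indeed true.
C is a knave; "B and D are not the same type" is False, as required.
As a knight, D's statement "A is a knight" should be true; it is.
E is a knave, so "D is a knave exactly when D is a knight" must be False — and it is.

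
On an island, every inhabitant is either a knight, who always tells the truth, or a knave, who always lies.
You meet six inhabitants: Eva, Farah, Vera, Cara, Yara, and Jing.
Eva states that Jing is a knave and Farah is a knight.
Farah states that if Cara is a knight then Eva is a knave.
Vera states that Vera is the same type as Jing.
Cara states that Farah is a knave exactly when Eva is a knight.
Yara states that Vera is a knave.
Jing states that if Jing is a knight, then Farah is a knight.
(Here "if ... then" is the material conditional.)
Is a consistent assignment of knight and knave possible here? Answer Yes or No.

One consistent assignment: Eva=knave, Farah=knight, Vera=knight, Cara=knight, Yara=knave, Jing=knight.

Yes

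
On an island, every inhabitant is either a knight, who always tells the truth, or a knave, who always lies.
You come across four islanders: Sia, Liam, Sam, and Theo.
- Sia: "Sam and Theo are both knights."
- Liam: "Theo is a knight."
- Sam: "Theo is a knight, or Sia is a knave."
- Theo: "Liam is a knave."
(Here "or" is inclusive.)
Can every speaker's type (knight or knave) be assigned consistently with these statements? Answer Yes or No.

No

Checking all 16 assignments, each has at least one speaker whose statement's truth value contradicts their type.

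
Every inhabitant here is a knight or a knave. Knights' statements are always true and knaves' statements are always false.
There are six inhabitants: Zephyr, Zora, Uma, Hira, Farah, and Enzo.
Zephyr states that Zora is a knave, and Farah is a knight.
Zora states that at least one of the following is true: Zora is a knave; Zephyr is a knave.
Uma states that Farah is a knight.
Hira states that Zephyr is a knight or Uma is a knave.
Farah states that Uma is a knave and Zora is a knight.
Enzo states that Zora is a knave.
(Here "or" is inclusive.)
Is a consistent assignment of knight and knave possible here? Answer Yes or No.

No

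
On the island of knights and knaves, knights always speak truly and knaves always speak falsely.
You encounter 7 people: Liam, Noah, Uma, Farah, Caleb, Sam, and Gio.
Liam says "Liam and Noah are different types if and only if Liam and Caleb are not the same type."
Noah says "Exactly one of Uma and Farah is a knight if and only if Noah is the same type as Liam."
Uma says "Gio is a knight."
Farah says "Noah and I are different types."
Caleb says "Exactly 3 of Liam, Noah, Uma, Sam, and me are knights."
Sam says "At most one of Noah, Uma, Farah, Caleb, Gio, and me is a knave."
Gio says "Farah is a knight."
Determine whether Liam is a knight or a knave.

Liam is a knave.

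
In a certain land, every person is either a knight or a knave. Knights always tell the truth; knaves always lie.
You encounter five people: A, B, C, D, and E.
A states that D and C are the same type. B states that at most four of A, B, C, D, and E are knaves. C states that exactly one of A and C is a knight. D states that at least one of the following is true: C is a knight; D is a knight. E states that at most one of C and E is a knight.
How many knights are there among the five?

3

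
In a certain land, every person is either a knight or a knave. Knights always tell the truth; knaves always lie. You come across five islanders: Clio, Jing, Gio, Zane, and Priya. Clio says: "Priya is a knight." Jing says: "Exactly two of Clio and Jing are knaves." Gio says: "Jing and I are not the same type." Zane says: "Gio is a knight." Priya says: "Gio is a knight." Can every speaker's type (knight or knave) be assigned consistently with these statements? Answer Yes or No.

One consistent assignment: Clio=knight, Jing=knave, Gio=knight, Zane=knight, Priya=knight.

Yes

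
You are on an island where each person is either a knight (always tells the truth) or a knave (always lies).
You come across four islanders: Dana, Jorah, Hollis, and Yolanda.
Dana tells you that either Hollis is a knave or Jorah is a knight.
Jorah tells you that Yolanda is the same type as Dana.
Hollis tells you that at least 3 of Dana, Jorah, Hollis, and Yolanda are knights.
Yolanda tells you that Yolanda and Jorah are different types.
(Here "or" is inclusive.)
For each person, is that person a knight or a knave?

Suppose Dana is a knave. Then Dana's statement "either Hollis is a knave or Jorah is a knight" would have to be false. Checking the 8 ways to assign the others, none is consistent with every speaker.
(For instance, with Jorah=knave, Hollis=knave, Yolanda=knave, Dana's claim "either Hollis is a knave or Jorah is a knight" comes out true where it would need to be false.)
So Dana must be a knight, making "either Hollis is a knave or Jorah is a knight" true. Taking Dana=knight, Jorah=knave, Hollis=knave, Yolanda=knave, each remaining statement checks out:
  Jorah (knave): "Yolanda is the same type as Dana" — false. ✓
  Hollis (knave): "at least 3 of Dana, Jorah, Hollis, and Yolanda are knights" — false. ✓
  Yolanda (knave): "Yolanda and Jorah are different types" — false. ✓
This is the unique consistent assignment.

Dana is a knight, Jorah is a knave, Hollis is a knave, and Yolanda is a knave.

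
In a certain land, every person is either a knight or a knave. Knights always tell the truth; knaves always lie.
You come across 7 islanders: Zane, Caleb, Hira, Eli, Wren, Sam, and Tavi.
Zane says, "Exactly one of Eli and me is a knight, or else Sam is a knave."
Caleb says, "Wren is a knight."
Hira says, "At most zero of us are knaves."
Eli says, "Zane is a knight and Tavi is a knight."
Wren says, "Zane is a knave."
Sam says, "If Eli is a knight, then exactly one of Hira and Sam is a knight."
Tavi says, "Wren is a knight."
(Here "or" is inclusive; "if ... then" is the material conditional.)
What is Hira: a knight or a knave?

Hira is a knave.

Consistent assignments: {Zane=knight, Caleb=knave, Hira=knave, Eli=knave, Wren=knave, Sam=knight, Tavi=knave}; {Zane=knave, Caleb=knight, Hira=knave, Eli=knave, Wren=knight, Sam=knight, Tavi=knight}
In every consistent assignment, Hira is a knave.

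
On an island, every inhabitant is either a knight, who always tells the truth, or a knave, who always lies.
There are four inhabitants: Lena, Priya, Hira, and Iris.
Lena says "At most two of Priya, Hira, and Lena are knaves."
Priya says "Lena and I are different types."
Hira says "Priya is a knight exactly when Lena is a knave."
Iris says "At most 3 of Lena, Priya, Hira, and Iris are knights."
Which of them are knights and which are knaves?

Lena is a knave, Priya is a knave, Hira is a knave, and Iris is a knight.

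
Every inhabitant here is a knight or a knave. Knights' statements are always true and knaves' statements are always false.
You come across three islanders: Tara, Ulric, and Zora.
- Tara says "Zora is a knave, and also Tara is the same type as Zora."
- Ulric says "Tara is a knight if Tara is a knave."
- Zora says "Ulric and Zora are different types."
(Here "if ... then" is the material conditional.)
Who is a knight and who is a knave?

Tara is a knave, Ulric is a knave, and Zora is a knight.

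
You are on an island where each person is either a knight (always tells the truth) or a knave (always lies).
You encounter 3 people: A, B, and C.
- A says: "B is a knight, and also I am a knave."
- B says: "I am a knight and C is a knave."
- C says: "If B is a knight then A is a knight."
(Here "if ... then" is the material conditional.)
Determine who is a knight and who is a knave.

A is a knave, B is a knave, and C is a knight.

As a knave, A's statement "B is a knight, and also I am a knave" should be false; it is.
B is a knave, and the claim "I am a knight and C is a knave" is indeed false.
C is a knight, and the claim "if B is a knight then A is a knight" is indeed true.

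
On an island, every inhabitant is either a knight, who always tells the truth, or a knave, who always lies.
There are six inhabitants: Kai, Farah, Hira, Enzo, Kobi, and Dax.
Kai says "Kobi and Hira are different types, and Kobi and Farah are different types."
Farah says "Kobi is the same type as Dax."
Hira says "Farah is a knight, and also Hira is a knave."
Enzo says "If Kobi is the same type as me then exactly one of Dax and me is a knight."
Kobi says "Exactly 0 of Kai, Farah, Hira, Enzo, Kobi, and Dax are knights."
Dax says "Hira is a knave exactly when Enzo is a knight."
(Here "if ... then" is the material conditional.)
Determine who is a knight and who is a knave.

Kai is a knave, Farah is a knave, Hira is a knave, Enzo is a knight, Kobi is a knave, and Dax is a knight.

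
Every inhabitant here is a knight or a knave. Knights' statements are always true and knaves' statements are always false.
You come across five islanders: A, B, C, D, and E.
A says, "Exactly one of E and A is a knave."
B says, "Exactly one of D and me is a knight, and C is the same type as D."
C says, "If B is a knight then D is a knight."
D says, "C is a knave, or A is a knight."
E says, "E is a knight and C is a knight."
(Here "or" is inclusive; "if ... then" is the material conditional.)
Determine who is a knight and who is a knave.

Knights: C. Knaves: A, B, D, and E.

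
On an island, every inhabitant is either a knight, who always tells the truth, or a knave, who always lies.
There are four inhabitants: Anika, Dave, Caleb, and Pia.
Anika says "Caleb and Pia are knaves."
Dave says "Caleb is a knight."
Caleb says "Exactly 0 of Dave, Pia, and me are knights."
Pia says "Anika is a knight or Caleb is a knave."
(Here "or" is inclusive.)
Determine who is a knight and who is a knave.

Anika is a knave, Dave is a knave, Caleb is a knave, and Pia is a knight.

Anika is a knave, and the claim "Caleb and Pia are knaves" is indeed False.
Since Dave is a knave, "Caleb is a knight" needs to be False, which holds.
As a knave, Caleb's statement "exactly 0 of Dave, Pia, and me are knights" should be False; it is.
Pia is a knight; "Anika is a knight or Caleb is a knave" is True, as required.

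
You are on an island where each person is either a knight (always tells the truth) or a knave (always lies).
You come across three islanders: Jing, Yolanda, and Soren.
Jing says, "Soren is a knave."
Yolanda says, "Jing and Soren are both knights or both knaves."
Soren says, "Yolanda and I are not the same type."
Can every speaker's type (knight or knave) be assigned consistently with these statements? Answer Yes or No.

Yes

One consistent assignment: Jing=knight, Yolanda=knave, Soren=knave.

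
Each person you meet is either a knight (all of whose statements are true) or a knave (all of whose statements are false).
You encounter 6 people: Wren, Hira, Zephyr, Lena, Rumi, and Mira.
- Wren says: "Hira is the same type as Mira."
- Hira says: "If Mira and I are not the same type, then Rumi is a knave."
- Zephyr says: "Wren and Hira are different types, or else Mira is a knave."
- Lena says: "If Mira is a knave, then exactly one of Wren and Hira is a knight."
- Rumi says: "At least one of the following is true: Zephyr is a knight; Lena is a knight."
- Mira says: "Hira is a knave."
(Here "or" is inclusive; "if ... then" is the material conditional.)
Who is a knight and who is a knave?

Wren is a knave, Hira is a knave, Zephyr is a knave, Lena is a knight, Rumi is a knight, and Mira is a knight.

Wren is a knave, and the claim "Hira is the same type as Mira" is indeed False.
Hira (knave): "if Mira and I are not the same type, then Rumi is a knave" — False. ✓
Zephyr is a knave, so "Wren and Hira are different types, or else Mira is a knave" must be False — and it is.
Lena (knight): "if Mira is a knave, then exactly one of Wren and Hira is a knight" — True. ✓
Since Rumi is a knight, "at least one of the following is true: Zephyr is a knight; Lena is a knight" needs to be True, which holds.
As a knight, Mira's statement "Hira is a knave" should be True; it is.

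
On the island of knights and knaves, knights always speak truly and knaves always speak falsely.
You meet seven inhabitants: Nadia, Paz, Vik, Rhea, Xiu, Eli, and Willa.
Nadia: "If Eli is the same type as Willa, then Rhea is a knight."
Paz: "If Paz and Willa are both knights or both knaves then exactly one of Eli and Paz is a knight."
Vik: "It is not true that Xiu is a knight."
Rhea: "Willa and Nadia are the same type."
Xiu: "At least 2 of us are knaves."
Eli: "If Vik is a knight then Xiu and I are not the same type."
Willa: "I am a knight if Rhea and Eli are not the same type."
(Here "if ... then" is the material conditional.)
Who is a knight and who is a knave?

Nadia (knight): "if Eli is the same type as Willa, then Rhea is a knight" — True. ✓
Paz is a knight, so "if Paz and Willa are both knights or both knaves then exactly one of Eli and Paz is a knight" must be True — and it is.
Since Vik is a knave, "it is not true that Xiu is a knight" needs to be False, which holds.
Rhea is a knave, and the claim "Willa and Nadia are the same type" is indeed False.
Xiu is a knight, so "at least 2 of us are knaves" must be True — and it is.
Eli is a knight, so "if Vik is a knight then Xiu and I are not the same type" must be True — and it is.
Willa is a knave, so "I am a knight if Rhea and Eli are not the same type" must be False — and it is.

Nadia is a knight, Paz is a knight, Vik is a knave, Rhea is a knave, Xiu is a knight, Eli is a knight, and Willa is a knave.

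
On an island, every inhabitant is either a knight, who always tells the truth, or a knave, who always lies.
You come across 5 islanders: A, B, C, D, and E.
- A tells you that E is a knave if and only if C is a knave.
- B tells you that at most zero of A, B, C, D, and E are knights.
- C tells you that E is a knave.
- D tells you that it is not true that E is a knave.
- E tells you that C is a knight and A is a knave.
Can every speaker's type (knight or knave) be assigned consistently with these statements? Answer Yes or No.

No

Checking all 32 assignments, each has at least one speaker whose statement's truth value contradicts their type.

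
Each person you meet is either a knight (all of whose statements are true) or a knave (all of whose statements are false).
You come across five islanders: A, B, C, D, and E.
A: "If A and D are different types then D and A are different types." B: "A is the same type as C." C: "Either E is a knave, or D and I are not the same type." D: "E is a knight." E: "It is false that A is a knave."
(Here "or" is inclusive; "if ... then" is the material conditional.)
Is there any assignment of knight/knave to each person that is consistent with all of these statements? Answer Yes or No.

No

Checking all 32 assignments, each has at least one speaker whose statement's truth value contradicts their type.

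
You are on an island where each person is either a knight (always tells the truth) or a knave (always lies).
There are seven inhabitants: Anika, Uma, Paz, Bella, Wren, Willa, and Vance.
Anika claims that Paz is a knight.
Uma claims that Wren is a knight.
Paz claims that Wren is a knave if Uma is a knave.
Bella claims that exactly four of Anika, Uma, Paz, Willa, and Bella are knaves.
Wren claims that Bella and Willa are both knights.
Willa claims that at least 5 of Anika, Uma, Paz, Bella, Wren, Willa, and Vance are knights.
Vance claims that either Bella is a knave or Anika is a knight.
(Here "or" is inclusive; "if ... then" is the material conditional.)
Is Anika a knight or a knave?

Anika is a knight.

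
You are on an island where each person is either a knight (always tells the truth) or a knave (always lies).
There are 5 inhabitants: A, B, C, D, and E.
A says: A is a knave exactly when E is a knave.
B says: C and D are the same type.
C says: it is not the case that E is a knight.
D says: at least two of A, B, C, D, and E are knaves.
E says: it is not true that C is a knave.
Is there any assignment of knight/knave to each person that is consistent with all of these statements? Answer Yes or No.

No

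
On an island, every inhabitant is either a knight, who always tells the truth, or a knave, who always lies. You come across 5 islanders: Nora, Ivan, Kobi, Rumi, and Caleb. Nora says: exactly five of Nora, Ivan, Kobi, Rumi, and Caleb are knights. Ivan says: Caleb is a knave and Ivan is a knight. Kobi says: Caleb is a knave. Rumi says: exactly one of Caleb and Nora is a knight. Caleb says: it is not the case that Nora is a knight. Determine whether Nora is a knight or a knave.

Nora is a knave.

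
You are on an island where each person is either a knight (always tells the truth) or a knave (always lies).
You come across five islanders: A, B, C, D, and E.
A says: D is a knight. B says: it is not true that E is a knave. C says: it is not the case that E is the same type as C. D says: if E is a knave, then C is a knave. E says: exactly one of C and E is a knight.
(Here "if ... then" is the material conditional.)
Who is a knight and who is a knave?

Suppose A is a knave. Then A's statement "D is a knight" would have to be false. Checking the 16 ways to assign the others, none is consistent with every speaker.
(For instance, with B=knave, C=knave, D=knight, E=knave, A's claim "D is a knight" comes out true where it would need to be false.)
So A must be a knight, making "D is a knight" true. Taking A=knight, B=knave, C=knave, D=knight, E=knave, each remaining statement checks out:
  B (knave): "it is not true that E is a knave" — false. ✓
  C (knave): "it is not the case that E is the same type as C" — false. ✓
  D (knight): "if E is a knave, then C is a knave" — true. ✓
  E (knave): "exactly one of C and E is a knight" — false. ✓
This is the unique consistent assignment.

A is a knight, B is a knave, C is a knave, D is a knight, and E is a knave.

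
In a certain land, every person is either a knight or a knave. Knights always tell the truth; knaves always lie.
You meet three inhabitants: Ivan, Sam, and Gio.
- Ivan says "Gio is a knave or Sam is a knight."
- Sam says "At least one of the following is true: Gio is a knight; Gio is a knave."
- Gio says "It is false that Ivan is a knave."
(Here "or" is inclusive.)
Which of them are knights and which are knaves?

Suppose Ivan is a knave. Then Ivan's statement "Gio is a knave or Sam is a knight" would have to be false. Checking the 4 ways to assign the others, none is consistent with every speaker.
(For instance, with Sam=knight, Gio=knight, Ivan's claim "Gio is a knave or Sam is a knight" comes out true where it would need to be false.)
So Ivan must be a knight, making "Gio is a knave or Sam is a knight" true. Taking Ivan=knight, Sam=knight, Gio=knight, each remaining statement checks out:
  Sam (knight): "at least one of the following is true: Gio is a knight; Gio is a knave" — true. ✓
  Gio (knight): "it is false that Ivan is a knave" — true. ✓
This is the unique consistent assignment.

Knights: Ivan, Sam, and Gio. Knaves: none.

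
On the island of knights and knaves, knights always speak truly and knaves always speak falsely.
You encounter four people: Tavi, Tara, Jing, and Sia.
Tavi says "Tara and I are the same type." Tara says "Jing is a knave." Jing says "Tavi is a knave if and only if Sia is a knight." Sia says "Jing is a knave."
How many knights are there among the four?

3

The unique consistent assignment is Tavi=knight, Tara=knight, Jing=knave, Sia=knight.
That has 3 knights.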